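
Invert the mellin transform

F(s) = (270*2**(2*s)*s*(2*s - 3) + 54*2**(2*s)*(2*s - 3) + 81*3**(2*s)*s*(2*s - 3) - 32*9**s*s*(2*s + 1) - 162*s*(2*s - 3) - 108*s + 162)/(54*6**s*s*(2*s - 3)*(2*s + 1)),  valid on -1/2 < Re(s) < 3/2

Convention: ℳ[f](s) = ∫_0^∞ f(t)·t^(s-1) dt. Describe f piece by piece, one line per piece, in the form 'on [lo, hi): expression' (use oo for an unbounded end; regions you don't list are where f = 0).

on [0, 1/6): sqrt(6)*sqrt(t)/2
on [1/6, 2/3): sqrt(6)*sqrt(t) + 1
on [2/3, 3/2): sqrt(6)*sqrt(t)/4
on [3/2, oo): 2*sqrt(6)/(9*t**(3/2))

the common scale on t comes off first: sqrt(t) on [0, 1/4); 2*sqrt(t) + 1 on [1/4, 1); sqrt(t)/2 on [1, 9/4); …
remove the power substitution first: t on [0, 1/2); 2*t + 1 on [1/2, 1); t/2 on [1, 3/2); …
split f at 1/6, 2/3, 3/2: ℳ[f](s) collects 4 kernel integrals
piece [0, 1/6): integrate sqrt(6)*sqrt(t)/2 against the kernel
between 1/6 and 2/3 the integrand is (sqrt(6)*sqrt(t) + 1)·t^(s-1)
∫ over [2/3, 3/2) of sqrt(6)*sqrt(t)/4·t^(s-1) joins the sum
segment 3/2 to ∞ holds 2*sqrt(6)/(9*t**(3/2)); add its integral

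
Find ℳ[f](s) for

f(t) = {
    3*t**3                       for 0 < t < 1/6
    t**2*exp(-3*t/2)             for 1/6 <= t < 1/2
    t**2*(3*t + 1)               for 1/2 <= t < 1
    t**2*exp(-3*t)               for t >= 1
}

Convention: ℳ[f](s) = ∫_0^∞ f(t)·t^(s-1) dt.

back out the shared t-power: 3*t on [0, 1/6); exp(-3*t/2) on [1/6, 1/2); 3*t + 1 on [1/2, 1); …
back out the common scale on t: t on [0, 1/2); exp(-t/2) on [1/2, 3/2); t + 1 on [3/2, 3); …
summing 4 kernel integrals split by 1/6, 1/2, 1 yields ℳ[f](s)
segment [0, 1/6) carries 3*t**3; integrate it
segment 1/6 to 1/2 holds t**2*exp(-3*t/2); add its integral
[1/2, 1) adds the kernel integral of t**2*(3*t + 1)
on [1, ∞): add ∫ t**2*exp(-3*t)·t^(s-1) dt

(32*2**(2*s)*(s + 2)*(s + 3)*uppergamma(s + 2, 1/4) - 32*2**(2*s)*(s + 2)*(s + 3)*uppergamma(s + 2, 3/4) + 8*2**s*(s + 2)*(s + 3)*uppergamma(s + 2, 3) - 45*3**s*(s + 2) - 18*3**s + 288*6**s*(s + 2) + 72*6**s + s + 2)/(72*6**s*(s + 2)*(s + 3))
  Re(s) > -3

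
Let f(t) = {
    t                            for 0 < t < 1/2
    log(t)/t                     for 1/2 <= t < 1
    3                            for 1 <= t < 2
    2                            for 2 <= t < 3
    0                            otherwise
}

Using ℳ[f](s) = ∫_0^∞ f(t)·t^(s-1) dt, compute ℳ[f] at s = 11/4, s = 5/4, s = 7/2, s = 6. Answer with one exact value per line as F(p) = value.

F(11/4) = 2**(1/4)*(-22920*2**(3/4) + 3179 + 4620*log(2) + 47040*sqrt(2) + 105840*6**(3/4))/32340
F(5/4) = 2**(3/4)*(-828*2**(1/4) + 72*sqrt(2) + 180*log(2) + 216*6**(1/4) + 725)/90
F(7/2) = sqrt(2)*(-12816*sqrt(2) + 1260*log(2) + 58279 + 194400*sqrt(6))/25200
F(6) = log(2)/160 + 17010271/67200

decompose at 1/2, 1, 2; ℳ[f](s) sums the 4 pieces' integrals
∫ over [0, 1/2) of t·t^(s-1) joins the sum
the [1/2, 1) slice contributes ∫ log(t)/t·t^(s-1) dt
between 1 and 2 the integrand is 3·t^(s-1)
on [2, 3): add ∫ 2·t^(s-1) dt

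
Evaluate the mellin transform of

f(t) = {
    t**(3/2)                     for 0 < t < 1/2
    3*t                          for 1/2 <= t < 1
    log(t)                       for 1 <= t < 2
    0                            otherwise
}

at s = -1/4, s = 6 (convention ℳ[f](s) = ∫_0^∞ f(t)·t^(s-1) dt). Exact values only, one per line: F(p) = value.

F(-1/4) = -39*2**(3/4)/5 - 2*2**(1/4) - log(2**(2*2**(3/4))) + 20
F(6) = -1187/896 + sqrt(2)/1920 + 32*log(2)/3

summing 3 kernel integrals split by 1/2, 1 yields ℳ[f](s)
segment 0 to 1/2 holds t**(3/2); add its integral
segment 1/2 to 1 holds 3*t; add its integral
on [1, 2): add ∫ log(t)·t^(s-1) dt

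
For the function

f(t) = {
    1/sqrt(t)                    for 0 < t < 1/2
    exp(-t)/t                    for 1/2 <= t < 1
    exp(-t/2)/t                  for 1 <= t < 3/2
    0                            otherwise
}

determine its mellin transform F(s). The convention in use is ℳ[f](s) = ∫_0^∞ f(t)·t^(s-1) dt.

invert the shared t-power to get sqrt(t) on [0, 1/2); exp(-t) on [1/2, 1); exp(-t/2) on [1, 3/2)
treat the 3 regions marked off by 1/2, 1 separately and sum
[0, 1/2) adds the kernel integral of 1/sqrt(t)
the [1/2, 1) slice contributes ∫ exp(-t)/t·t^(s-1) dt
on [1, 3/2) integrate f = exp(-t/2)/t against the kernel

(2*2**s*(2*s - 1)*uppergamma(s - 1, 1/2) - 2*2**s*(2*s - 1)*uppergamma(s - 1, 1) + 4**s*(2*s - 1)*uppergamma(s - 1, 1/2) - 4**s*(2*s - 1)*uppergamma(s - 1, 3/4) + 4*sqrt(2))/(2*2**s*(2*s - 1))
  Re(s) > 1/2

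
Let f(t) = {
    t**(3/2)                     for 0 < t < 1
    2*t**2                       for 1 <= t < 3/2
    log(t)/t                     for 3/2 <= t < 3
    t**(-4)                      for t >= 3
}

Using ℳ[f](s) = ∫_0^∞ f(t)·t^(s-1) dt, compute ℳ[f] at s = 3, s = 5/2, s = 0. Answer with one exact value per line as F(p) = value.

F(3) = 9*log(2)/8 + 271/180 + 27*log(3)/8
F(5/2) = -34*sqrt(3)/27 - 7/36 + log(2**(sqrt(6)/2)*3**(-sqrt(6)/2 + 2*sqrt(3))) + 35*sqrt(6)/24
F(0) = log(6**(1/3)/2) + 365/162

slice at 1, 3/2, 3, transform all 4 pieces, and sum them
segment [0, 1) carries t**(3/2); integrate it
for t in [1, 3/2): the term is ∫ 2*t**2·t^(s-1)
over [3/2, 3), the kernel integral of log(t)/t enters the sum
piece [3, ∞): integrate t**(-4) against the kernel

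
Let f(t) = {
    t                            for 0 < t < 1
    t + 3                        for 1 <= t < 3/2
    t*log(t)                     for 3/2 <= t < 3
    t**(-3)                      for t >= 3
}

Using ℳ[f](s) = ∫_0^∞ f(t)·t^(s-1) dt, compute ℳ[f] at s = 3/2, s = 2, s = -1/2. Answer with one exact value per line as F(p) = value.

slice at 1, 3/2, 3, transform all 4 pieces, and sum them
on [0, 1): add ∫ t·t^(s-1) dt
for t in [1, 3/2): the term is ∫ (t + 3)·t^(s-1)
between 3/2 and 3 the integrand is t*log(t)·t^(s-1)
∫ t**(-3)·t^(s-1) over [3, ∞)

F(3/2) = -922*sqrt(3)/675 - 2 + 213*sqrt(6)/100 + log(2**(9*sqrt(6)/20)*3**(-9*sqrt(6)/20 + 18*sqrt(3)/5))
F(2) = 17/24 + 9*log(2)/8 + 63*log(3)/8
F(-1/2) = -2266*sqrt(3)/567 + sqrt(6) + log(2**(sqrt(6))*3**(-sqrt(6) + 2*sqrt(3))) + 6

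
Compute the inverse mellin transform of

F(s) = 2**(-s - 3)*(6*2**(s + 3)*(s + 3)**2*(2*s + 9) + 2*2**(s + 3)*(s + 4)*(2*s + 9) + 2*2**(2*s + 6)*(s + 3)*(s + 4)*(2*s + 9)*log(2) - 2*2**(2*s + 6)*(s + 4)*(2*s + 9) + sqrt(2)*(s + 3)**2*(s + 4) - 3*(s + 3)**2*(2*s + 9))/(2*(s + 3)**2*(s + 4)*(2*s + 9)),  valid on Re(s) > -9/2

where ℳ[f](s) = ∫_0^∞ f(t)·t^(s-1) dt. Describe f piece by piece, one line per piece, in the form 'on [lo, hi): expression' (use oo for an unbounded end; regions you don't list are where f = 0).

invert the shared t-power to get t**(7/2) on [0, 1/2); 3*t**3 on [1/2, 1); t**2*log(t) on [1, 2)
invert the shared t-power to get t**(3/2) on [0, 1/2); 3*t on [1/2, 1); log(t) on [1, 2)
split f at 1/2, 1: ℳ[f](s) collects 3 kernel integrals
over [0, 1/2), the kernel integral of t**(9/2) enters the sum
segment 1/2 to 1 holds 3*t**4; add its integral
between 1 and 2 the integrand is t**3*log(t)·t^(s-1)

on [0, 1/2): t**(9/2)
on [1/2, 1): 3*t**4
on [1, 2): t**3*log(t)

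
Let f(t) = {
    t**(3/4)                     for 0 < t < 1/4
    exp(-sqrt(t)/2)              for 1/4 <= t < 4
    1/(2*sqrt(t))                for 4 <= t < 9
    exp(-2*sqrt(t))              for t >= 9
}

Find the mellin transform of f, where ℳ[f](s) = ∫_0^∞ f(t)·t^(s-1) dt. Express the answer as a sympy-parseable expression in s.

back out the power substitution: t**(3/2) on [0, 1/2); exp(-t/2) on [1/2, 2); 1/(2*t) on [2, 3); …
treat the 4 regions marked off by 1/4, 4, 9 separately and sum
the [0, 1/4) slice contributes ∫ t**(3/4)·t^(s-1) dt
on [1/4, 4) integrate f = exp(-sqrt(t)/2) against the kernel
segment 4 to 9 holds 1/(2*sqrt(t)); add its integral
on [9, ∞): add ∫ exp(-2*sqrt(t))·t^(s-1) dt

(2*1296**s*(4*s + 3) + 12*576**s*(2*s - 1)*(4*s + 3)*uppergamma(2*s, 1/4) - 12*576**s*(2*s - 1)*(4*s + 3)*uppergamma(2*s, 1) - 3*576**s*(4*s + 3) + 12*6**(2*s)*(2*s - 1)*(4*s + 3)*uppergamma(2*s, 6) + 6*sqrt(2)*6**(2*s)*(2*s - 1))/(6*144**s*(2*s - 1)*(4*s + 3))
  Re(s) > -3/4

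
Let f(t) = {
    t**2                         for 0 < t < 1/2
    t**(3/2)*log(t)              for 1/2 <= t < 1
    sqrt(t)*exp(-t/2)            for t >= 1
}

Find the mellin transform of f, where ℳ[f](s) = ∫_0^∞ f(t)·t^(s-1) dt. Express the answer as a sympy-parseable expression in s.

remove the shared t-power first: t**(3/2) on [0, 1/2); t*log(t) on [1/2, 1); exp(-t/2) on [1, ∞)
f breaks at 1/2, 1 into 3 integrals to sum
over [0, 1/2), the kernel integral of t**2 enters the sum
segment 1/2 to 1 holds t**(3/2)*log(t); add its integral
on [1, ∞): add ∫ sqrt(t)*exp(-t/2)·t^(s-1) dt

2**(-s - 5/2)*(2**(s + 9/2)*(-s - 2) + 2**(2*s + 3)*(s + 2)*(8*s + (2*s + 1)**2 + 8)*uppergamma(s + 1/2, 1/2) + 8*s + 4*(s + 2)*(2*s + 1)*log(2) + 8*(s + 2)*log(2) + sqrt(2)*(8*s + (2*s + 1)**2 + 8) + 16)/((s + 2)*(8*s + (2*s + 1)**2 + 8))
  Re(s) > -2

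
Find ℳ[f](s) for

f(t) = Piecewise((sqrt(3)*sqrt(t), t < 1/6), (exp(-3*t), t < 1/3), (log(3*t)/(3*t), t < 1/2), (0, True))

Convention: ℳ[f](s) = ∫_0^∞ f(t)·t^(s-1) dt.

(3*2**s*(2*s + 1)*(s**2 - 2*s + 1)*uppergamma(s, 1/2) - 3*2**s*(2*s + 1)*(s**2 - 2*s + 1)*uppergamma(s, 1) + 3*2**s*(2*s + 1) + 3**s*s*(2*s + 1)*(-2*log(2) + 2*log(3)) - 2*3**s*(2*s + 1) + 3**s*(2*s + 1)*(-2*log(3) + 2*log(2)) + 3*sqrt(2)*(s**2 - 2*s + 1))/(3*6**s*(2*s + 1)*(s**2 - 2*s + 1))
  Re(s) > -1/2

back out the common scale on t: sqrt(t) on [0, 1/2); exp(-t) on [1/2, 1); log(t)/t on [1, 3/2)
treat the 3 regions marked off by 1/6, 1/3 separately and sum
segment [0, 1/6) carries sqrt(3)*sqrt(t); integrate it
over [1/6, 1/3), the kernel integral of exp(-3*t) enters the sum
segment [1/3, 1/2) carries log(3*t)/(3*t); integrate it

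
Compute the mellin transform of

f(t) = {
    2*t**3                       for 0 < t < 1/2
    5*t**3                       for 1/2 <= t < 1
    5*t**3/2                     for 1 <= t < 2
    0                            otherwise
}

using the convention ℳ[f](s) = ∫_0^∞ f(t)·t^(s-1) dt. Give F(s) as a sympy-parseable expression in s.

(160*2**s + 20 - 3/2**s)/(8*(s + 3))
  Re(s) > -3

along the cuts 1/2, 1, ℳ[f](s) splits into 3 integrals
segment 0 to 1/2 holds 2*t**3; add its integral
piece [1/2, 1): integrate 5*t**3 against the kernel
on [1, 2) integrate f = 5*t**3/2 against the kernel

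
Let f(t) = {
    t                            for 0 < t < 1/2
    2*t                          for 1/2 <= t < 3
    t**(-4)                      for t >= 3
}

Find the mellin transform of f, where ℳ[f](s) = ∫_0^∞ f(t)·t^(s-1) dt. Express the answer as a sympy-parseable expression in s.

along the cuts 1/2, 3, ℳ[f](s) splits into 3 integrals
piece [0, 1/2): integrate t against the kernel
for t in [1/2, 3): the term is ∫ 2*t·t^(s-1)
between 3 and ∞ the integrand is t**(-4)·t^(s-1)

(970*6**s*s - 3890*6**s - 81*s + 324)/(162*2**s*(s**2 - 3*s - 4))
  -1 < Re(s) < 4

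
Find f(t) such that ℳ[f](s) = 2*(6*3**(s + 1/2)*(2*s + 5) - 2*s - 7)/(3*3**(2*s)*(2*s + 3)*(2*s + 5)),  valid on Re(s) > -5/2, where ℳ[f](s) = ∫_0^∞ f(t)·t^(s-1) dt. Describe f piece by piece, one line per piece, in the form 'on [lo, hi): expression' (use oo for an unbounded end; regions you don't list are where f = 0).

on [0, 1/9): 81*t**(5/2)
on [1/9, 1/3): 18*t**(3/2)

back out the common scale on t: 3*sqrt(3)*t**(5/2) on [0, 1/3); 2*sqrt(3)*t**(3/2) on [1/3, 1)
strip the shared t-power: 3*sqrt(3)*t**(3/2) on [0, 1/3); 2*sqrt(3)*sqrt(t) on [1/3, 1)
invert the common scale on t to get t**(3/2) on [0, 1); 2*sqrt(t) on [1, 3)
cuts at 1/9: linearity sums the 2 kernel integrals
segment 0 to 1/9 holds 81*t**(5/2); add its integral
the [1/9, 1/3) slice contributes ∫ 18*t**(3/2)·t^(s-1) dt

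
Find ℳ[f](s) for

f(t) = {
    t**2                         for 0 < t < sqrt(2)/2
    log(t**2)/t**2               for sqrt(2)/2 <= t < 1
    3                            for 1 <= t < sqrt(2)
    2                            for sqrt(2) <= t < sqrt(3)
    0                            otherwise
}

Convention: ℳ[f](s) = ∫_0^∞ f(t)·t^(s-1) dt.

remove the power substitution first: t on [0, 1/2); log(t)/t on [1/2, 1); 3 on [1, 2); …
linearity at sqrt(2)/2, 1, sqrt(2) turns ℳ[f](s) into 4 summed integrals
∫ t**2·t^(s-1) over [0, sqrt(2)/2)
on [sqrt(2)/2, 1) integrate f = log(t**2)/t**2 against the kernel
segment [1, sqrt(2)) carries 3; integrate it
segment sqrt(2) to sqrt(3) holds 2; add its integral

(sqrt(2)/2)**s*(-4*2**(s/2)*s*(s + 2) - 6*2**(s/2)*(s + 2)*(s**2 - 4*s + 4) + 2*2**s*(s + 2)*(s**2 - 4*s + 4) + 4*6**(s/2)*(s + 2)*(s**2 - 4*s + 4) + 4*s**2*(s + 2)*log(2) - 8*s*(s + 2)*log(2) + 8*s*(s + 2) + s*(s**2 - 4*s + 4))/(2*s*(s + 2)*(s**2 - 4*s + 4))
  Re(s) > -2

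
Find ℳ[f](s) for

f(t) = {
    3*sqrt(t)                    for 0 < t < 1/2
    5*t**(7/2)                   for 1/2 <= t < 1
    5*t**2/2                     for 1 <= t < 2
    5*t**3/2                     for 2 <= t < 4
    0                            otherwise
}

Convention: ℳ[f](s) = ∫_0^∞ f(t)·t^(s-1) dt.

the 4 pieces separated at 1/2, 1, 2 each add one integral
over [0, 1/2), the kernel integral of 3*sqrt(t) enters the sum
on [1/2, 1) integrate f = 5*t**(7/2) against the kernel
[1, 2) adds the kernel integral of 5*t**2/2
on [2, 4): add ∫ 5*t**3/2·t^(s-1) dt

(1280*2**(2*s)*(s + 2)*(2*s + 1)*(2*s + 7) - 160*2**s*(s + 2)*(2*s + 1)*(2*s + 7) + 80*2**s*(s + 3)*(2*s + 1)*(2*s + 7) - 5*2**(1/2 - s)*(s + 2)*(s + 3)*(2*s + 1) + 24*2**(1/2 - s)*(s + 2)*(s + 3)*(2*s + 7) + 80*(s + 2)*(s + 3)*(2*s + 1) - 20*(s + 3)*(2*s + 1)*(2*s + 7))/(8*(s + 2)*(s + 3)*(2*s + 1)*(2*s + 7))
  Re(s) > -1/2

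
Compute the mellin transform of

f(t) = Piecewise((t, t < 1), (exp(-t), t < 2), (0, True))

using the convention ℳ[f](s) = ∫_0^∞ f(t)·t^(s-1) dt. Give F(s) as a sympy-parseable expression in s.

summing 2 kernel integrals split by 1 yields ℳ[f](s)
segment [0, 1) carries t; integrate it
∫ exp(-t)·t^(s-1) over [1, 2)

((s + 1)*uppergamma(s, 1) - (s + 1)*uppergamma(s, 2) + 1)/(s + 1)
  Re(s) > -1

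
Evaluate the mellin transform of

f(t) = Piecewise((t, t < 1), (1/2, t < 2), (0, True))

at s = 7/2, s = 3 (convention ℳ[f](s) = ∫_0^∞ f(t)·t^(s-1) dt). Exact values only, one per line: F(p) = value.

linearity at 1 turns ℳ[f](s) into 2 summed integrals
on [0, 1): add ∫ t·t^(s-1) dt
between 1 and 2 the integrand is 1/2·t^(s-1)

F(7/2) = 5/63 + 8*sqrt(2)/7
F(3) = 17/12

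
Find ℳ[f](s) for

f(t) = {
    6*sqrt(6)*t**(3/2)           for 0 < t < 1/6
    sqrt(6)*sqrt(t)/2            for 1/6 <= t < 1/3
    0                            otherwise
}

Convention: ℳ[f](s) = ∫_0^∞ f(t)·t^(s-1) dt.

strip the common scale on t: 3*sqrt(3)*t**(3/2) on [0, 1/3); sqrt(3)*sqrt(t)/2 on [1/3, 2/3)
invert the common scale on t to get t**(3/2) on [0, 1); sqrt(t)/2 on [1, 2)
invert the shared t-power to get t on [0, 1); 1/2 on [1, 2)
the 2 pieces separated at 1/6 each add one integral
segment 0 to 1/6 holds 6*sqrt(6)*t**(3/2); add its integral
∫ over [1/6, 1/3) of sqrt(6)*sqrt(t)/2·t^(s-1) joins the sum

(2**(s + 1/2)*(2*s + 3) + 2*s - 1)/(6**s*(2*s + 1)*(2*s + 3))
  Re(s) > -3/2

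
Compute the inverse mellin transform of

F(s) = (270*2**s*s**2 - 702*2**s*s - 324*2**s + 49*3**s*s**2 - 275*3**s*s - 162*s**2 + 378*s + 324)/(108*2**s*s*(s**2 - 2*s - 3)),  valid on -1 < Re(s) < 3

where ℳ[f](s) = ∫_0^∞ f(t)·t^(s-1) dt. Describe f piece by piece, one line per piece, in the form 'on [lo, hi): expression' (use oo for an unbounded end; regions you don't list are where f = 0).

on [0, 1/2): t
on [1/2, 1): 2*t + 1
on [1, 3/2): t/2
on [3/2, oo): t**(-3)

along the cuts 1/2, 1, 3/2, ℳ[f](s) splits into 4 integrals
∫ over [0, 1/2) of t·t^(s-1) joins the sum
on [1/2, 1): add ∫ (2*t + 1)·t^(s-1) dt
[1, 3/2) adds the kernel integral of t/2
∫ over [3/2, ∞) of t**(-3)·t^(s-1) joins the sum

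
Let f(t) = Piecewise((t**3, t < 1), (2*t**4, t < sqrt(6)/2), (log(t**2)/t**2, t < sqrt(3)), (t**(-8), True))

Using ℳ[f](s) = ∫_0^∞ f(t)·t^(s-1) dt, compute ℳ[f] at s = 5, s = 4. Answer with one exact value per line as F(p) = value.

F(5) = -17*sqrt(3)/27 - 7/72 + log(2**(sqrt(6)/4)*3**(-sqrt(6)/4 + sqrt(3))) + 35*sqrt(6)/48
F(4) = 1759/4032 + log(6**(3/4))

back out the power substitution: t**(3/2) on [0, 1); 2*t**2 on [1, 3/2); log(t)/t on [3/2, 3); …
treat the 4 regions marked off by 1, sqrt(6)/2, sqrt(3) separately and sum
∫ t**3·t^(s-1) over [0, 1)
segment 1 to sqrt(6)/2 holds 2*t**4; add its integral
∫ over [sqrt(6)/2, sqrt(3)) of log(t**2)/t**2·t^(s-1) joins the sum
for t in [sqrt(3), ∞): the term is ∫ t**(-8)·t^(s-1)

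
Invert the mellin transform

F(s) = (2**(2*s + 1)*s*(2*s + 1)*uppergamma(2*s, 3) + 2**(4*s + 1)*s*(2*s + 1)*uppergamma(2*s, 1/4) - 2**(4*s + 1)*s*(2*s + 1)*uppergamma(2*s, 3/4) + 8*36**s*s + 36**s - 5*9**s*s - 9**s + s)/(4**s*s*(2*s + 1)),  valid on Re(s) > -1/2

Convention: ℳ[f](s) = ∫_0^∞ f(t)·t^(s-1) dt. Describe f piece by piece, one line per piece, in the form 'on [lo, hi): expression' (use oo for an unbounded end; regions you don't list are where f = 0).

strip the power substitution: t on [0, 1/2); exp(-t/2) on [1/2, 3/2); t + 1 on [3/2, 3); …
split f at 1/4, 9/4, 9: ℳ[f](s) collects 4 kernel integrals
over [0, 1/4), the kernel integral of sqrt(t) enters the sum
[1/4, 9/4) adds the kernel integral of exp(-sqrt(t)/2)
[9/4, 9) adds the kernel integral of (sqrt(t) + 1)
over [9, ∞), the kernel integral of exp(-sqrt(t)) enters the sum

on [0, 1/4): sqrt(t)
on [1/4, 9/4): exp(-sqrt(t)/2)
on [9/4, 9): sqrt(t) + 1
on [9, oo): exp(-sqrt(t))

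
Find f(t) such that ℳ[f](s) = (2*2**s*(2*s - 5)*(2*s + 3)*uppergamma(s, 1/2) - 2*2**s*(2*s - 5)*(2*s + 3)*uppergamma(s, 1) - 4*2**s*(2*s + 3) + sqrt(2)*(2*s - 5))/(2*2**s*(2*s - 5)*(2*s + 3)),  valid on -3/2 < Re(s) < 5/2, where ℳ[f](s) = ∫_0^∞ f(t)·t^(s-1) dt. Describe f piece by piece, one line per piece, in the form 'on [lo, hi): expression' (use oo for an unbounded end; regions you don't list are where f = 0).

on [0, 1/2): t**(3/2)
on [1/2, 1): exp(-t)
on [1, oo): t**(-5/2)

linearity at 1/2, 1 turns ℳ[f](s) into 3 summed integrals
the [0, 1/2) slice contributes ∫ t**(3/2)·t^(s-1) dt
segment [1/2, 1) carries exp(-t); integrate it
on [1, ∞): add ∫ t**(-5/2)·t^(s-1) dt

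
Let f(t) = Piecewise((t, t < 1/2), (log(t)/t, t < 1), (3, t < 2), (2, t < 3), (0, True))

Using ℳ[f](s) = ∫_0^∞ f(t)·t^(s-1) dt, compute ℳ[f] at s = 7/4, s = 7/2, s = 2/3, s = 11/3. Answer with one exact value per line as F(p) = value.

split f at 1/2, 1, 2: ℳ[f](s) collects 4 kernel integrals
∫ t·t^(s-1) over [0, 1/2)
∫ over [1/2, 1) of log(t)/t·t^(s-1) joins the sum
piece [1, 2): integrate 3 against the kernel
segment 2 to 3 holds 2; add its integral

F(7/4) = 2**(1/4)*(-2420*2**(3/4) + 924*log(2) + 1295 + 1584*sqrt(2) + 2376*6**(3/4))/1386
F(7/2) = sqrt(2)*(-12816*sqrt(2) + 1260*log(2) + 58279 + 194400*sqrt(6))/25200
F(2/3) = -27/2 - 3*2**(1/3)*log(2) + 3*2**(2/3)/2 + 3*3**(2/3) + 183*2**(1/3)/20
F(11/3) = -675/704 + 87*2**(1/3)/3584 + 3*2**(1/3)*log(2)/64 + 24*2**(2/3)/11 + 162*3**(2/3)/11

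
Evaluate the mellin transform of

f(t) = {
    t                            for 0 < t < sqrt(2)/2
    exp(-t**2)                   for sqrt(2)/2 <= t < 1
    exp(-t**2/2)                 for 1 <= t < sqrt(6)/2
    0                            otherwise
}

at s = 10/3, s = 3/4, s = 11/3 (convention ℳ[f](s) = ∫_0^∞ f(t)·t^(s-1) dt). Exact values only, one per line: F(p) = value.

F(10/3) = -2**(2/3)*uppergamma(5/3, 3/4) - uppergamma(5/3, 1)/2 + 3*2**(5/6)/104 + uppergamma(5/3, 1/2)/2 + 2**(2/3)*uppergamma(5/3, 1/2)
F(3/4) = -2**(3/8)*uppergamma(3/8, 3/4)/2 - uppergamma(3/8, 1)/2 + uppergamma(3/8, 1/2)/2 + 2*2**(1/8)/7 + 2**(3/8)*uppergamma(3/8, 1/2)/2
F(11/3) = -2**(5/6)*uppergamma(11/6, 3/4) - uppergamma(11/6, 1)/2 + 3*2**(2/3)/112 + uppergamma(11/6, 1/2)/2 + 2**(5/6)*uppergamma(11/6, 1/2)

invert the power substitution to get sqrt(t) on [0, 1/2); exp(-t) on [1/2, 1); exp(-t/2) on [1, 3/2)
summing 3 kernel integrals split by sqrt(2)/2, 1 yields ℳ[f](s)
segment 0 to sqrt(2)/2 holds t; add its integral
the [sqrt(2)/2, 1) slice contributes ∫ exp(-t**2)·t^(s-1) dt
for t in [1, sqrt(6)/2): the term is ∫ exp(-t**2/2)·t^(s-1)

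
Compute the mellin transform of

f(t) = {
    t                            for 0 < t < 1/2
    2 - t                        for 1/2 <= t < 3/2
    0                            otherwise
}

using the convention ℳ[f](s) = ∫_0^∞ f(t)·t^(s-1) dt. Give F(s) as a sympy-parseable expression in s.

(3**s*s + 4*3**s - 2*s - 4)/(2*2**s*s*(s + 1))
  Re(s) > -1

the 2 pieces separated at 1/2 each add one integral
between 0 and 1/2 the integrand is t·t^(s-1)
for t in [1/2, 3/2): the term is ∫ (2 - t)·t^(s-1)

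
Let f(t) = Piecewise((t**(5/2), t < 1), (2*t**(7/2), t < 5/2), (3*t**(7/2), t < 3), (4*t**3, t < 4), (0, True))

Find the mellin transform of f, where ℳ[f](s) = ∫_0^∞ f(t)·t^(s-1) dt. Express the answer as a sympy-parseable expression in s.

slice at 1, 5/2, 3, transform all 4 pieces, and sum them
∫ over [0, 1) of t**(5/2)·t^(s-1) joins the sum
piece [1, 5/2): integrate 2*t**(7/2) against the kernel
segment 5/2 to 3 holds 3*t**(7/2); add its integral
segment 3 to 4 holds 4*t**3; add its integral

2*(-2*3**(s + 3)*(2*s + 5)*(2*s + 7) + 3*3**(s + 7/2)*(s + 3)*(2*s + 5) + 2*4**(s + 3)*(2*s + 5)*(2*s + 7) - (5/2)**(s + 7/2)*(s + 3)*(2*s + 5) - 2*(s + 3)*(2*s + 5) + (s + 3)*(2*s + 7))/((s + 3)*(2*s + 5)*(2*s + 7))
  Re(s) > -5/2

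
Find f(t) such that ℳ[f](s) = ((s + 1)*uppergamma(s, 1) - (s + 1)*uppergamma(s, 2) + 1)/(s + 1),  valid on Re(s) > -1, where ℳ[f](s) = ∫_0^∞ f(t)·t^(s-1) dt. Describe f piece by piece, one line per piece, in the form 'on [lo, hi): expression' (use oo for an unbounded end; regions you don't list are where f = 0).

on [0, 1): t
on [1, 2): exp(-t)

integrate the 2 segments split at 1, then add the results
∫ over [0, 1) of t·t^(s-1) joins the sum
between 1 and 2 the integrand is exp(-t)·t^(s-1)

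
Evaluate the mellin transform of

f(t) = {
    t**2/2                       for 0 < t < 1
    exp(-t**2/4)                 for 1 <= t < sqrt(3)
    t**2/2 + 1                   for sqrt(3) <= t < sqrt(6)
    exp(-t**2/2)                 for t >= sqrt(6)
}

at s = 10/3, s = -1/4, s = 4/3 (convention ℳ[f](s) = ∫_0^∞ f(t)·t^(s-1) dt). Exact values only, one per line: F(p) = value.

the power substitution comes off first: t/2 on [0, 1); exp(-t/4) on [1, 3); t/2 + 1 on [3, 6); …
back out the common scale on t: t on [0, 1/2); exp(-t/2) on [1/2, 3/2); t + 1 on [3/2, 3); …
decompose at 1, sqrt(3), sqrt(6); ℳ[f](s) sums the 4 pieces' integrals
∫ over [0, 1) of t**2/2·t^(s-1) joins the sum
∫ over [1, sqrt(3)) of exp(-t**2/4)·t^(s-1) joins the sum
∫ over [sqrt(3), sqrt(6)) of (t**2/2 + 1)·t^(s-1) joins the sum
segment [sqrt(6), ∞) carries exp(-t**2/2); integrate it

F(10/3) = -279*3**(2/3)/160 - 4*2**(1/3)*uppergamma(5/3, 3/4) + 3/32 + 2**(2/3)*uppergamma(5/3, 3) + 4*2**(1/3)*uppergamma(5/3, 1/4) + 207*6**(2/3)/40
F(-1/4) = -8*6**(7/8)/21 - 2**(3/4)*uppergamma(-1/8, 3/4)/4 + 2**(7/8)*uppergamma(-1/8, 3)/4 + 2/7 + 2**(3/4)*uppergamma(-1/8, 1/4)/4 + 22*3**(7/8)/21
F(4/3) = -6*3**(2/3)/5 - 2**(1/3)*uppergamma(2/3, 3/4) + 2**(2/3)*uppergamma(2/3, 3)/2 + 3/20 + 2**(1/3)*uppergamma(2/3, 1/4) + 33*6**(2/3)/20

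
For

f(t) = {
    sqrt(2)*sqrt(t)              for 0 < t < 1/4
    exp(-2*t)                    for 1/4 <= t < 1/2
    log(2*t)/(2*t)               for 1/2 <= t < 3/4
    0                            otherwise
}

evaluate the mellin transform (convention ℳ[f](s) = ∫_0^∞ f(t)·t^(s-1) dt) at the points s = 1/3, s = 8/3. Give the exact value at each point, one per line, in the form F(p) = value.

F(1/3) = -3*6**(1/3)/4 - 6**(1/3)*log(3)/2 - 2**(2/3)*uppergamma(1/3, 1)/2 + 2**(2/3)*uppergamma(1/3, 1/2)/2 + 3*2**(5/6)/10 + 6**(1/3)*log(2)/2 + 9*2**(2/3)/8
F(8/3) = -2**(1/3)*uppergamma(8/3, 1)/8 - 9*6**(2/3)*log(2)/160 - 27*6**(2/3)/800 + 3*2**(1/6)/608 + 9*2**(1/3)/200 + 9*6**(2/3)*log(3)/160 + 2**(1/3)*uppergamma(8/3, 1/2)/8

remove the common scale on t first: sqrt(t) on [0, 1/2); exp(-t) on [1/2, 1); log(t)/t on [1, 3/2)
along the cuts 1/4, 1/2, ℳ[f](s) splits into 3 integrals
segment 0 to 1/4 holds sqrt(2)*sqrt(t); add its integral
∫ exp(-2*t)·t^(s-1) over [1/4, 1/2)
segment [1/2, 3/4) carries log(2*t)/(2*t); integrate it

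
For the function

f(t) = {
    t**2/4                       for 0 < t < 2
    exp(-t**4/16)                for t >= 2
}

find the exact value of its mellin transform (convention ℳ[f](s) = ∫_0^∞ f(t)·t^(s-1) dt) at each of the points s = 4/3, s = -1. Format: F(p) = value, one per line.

invert the common scale on t to get t**2 on [0, 1); exp(-t**4) on [1, ∞)
back out the power substitution: t on [0, 1); exp(-t**2) on [1, ∞)
remove the power substitution first: sqrt(t) on [0, 1); exp(-t) on [1, ∞)
the 2 pieces separated at 2 each add one integral
for t in [0, 2): the term is ∫ t**2/4·t^(s-1)
segment [2, ∞) carries exp(-t**4/16); integrate it

F(4/3) = 2**(1/3)*(5*uppergamma(1/3, 1) + 6)/10
F(-1) = uppergamma(-1/4, 1)/8 + 1/2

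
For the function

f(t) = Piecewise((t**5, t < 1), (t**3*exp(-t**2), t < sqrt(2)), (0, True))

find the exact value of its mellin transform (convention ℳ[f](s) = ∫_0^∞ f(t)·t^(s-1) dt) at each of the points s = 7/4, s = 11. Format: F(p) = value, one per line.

F(7/4) = -uppergamma(19/8, 2)/2 + 4/27 + uppergamma(19/8, 1)/2
F(11) = (-42368 + exp(2) + 15656*E)*exp(-2)/16

remove the power substitution first: t**(5/2) on [0, 1); t**(3/2)*exp(-t) on [1, 2)
strip the shared t-power: t**2 on [0, 1); t*exp(-t) on [1, 2)
invert the shared t-power to get t on [0, 1); exp(-t) on [1, 2)
split f at 1: ℳ[f](s) collects 2 kernel integrals
the [0, 1) slice contributes ∫ t**5·t^(s-1) dt
on [1, sqrt(2)): add ∫ t**3*exp(-t**2)·t^(s-1) dt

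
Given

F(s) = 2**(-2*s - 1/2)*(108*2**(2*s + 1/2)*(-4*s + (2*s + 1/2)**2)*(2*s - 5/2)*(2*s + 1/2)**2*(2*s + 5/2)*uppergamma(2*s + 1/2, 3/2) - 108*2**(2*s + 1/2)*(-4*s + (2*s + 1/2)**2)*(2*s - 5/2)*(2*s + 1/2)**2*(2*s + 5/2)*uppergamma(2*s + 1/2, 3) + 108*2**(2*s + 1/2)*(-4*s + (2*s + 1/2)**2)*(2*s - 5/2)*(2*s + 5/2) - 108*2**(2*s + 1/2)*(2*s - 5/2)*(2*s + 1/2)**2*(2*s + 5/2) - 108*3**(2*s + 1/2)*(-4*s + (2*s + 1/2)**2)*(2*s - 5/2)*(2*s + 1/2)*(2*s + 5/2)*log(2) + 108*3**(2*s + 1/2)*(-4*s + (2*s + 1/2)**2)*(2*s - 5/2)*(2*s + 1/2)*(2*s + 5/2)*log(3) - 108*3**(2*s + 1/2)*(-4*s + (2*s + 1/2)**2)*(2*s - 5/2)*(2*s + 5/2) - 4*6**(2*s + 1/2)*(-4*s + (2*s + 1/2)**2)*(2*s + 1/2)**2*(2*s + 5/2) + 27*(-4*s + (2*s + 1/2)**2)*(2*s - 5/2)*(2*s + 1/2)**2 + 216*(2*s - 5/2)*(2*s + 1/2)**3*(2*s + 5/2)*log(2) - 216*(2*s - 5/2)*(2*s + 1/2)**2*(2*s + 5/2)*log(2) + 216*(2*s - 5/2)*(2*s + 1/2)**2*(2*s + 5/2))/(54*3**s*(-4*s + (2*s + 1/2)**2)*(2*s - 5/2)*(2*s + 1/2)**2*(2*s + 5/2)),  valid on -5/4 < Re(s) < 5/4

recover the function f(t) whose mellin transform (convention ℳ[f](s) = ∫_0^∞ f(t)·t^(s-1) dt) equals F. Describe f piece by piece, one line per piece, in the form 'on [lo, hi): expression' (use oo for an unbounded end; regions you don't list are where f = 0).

remove the common scale on t first: t**(5/4) on [0, 1/4); log(sqrt(t))/t**(1/4) on [1/4, 1); t**(1/4)*log(sqrt(t)) on [1, 9/4); …
back out the power substitution: t**(5/2) on [0, 1/2); log(t)/sqrt(t) on [1/2, 1); sqrt(t)*log(t) on [1, 3/2); …
the shared t-power comes off first: t**2 on [0, 1/2); log(t)/t on [1/2, 1); log(t) on [1, 3/2); …
f breaks at 1/12, 1/3, 3/4, 3 into 5 integrals to sum
piece [0, 1/12): integrate 3*3**(1/4)*t**(5/4) against the kernel
over [1/12, 1/3), the kernel integral of 3**(3/4)*log(sqrt(3)*sqrt(t))/(3*t**(1/4)) enters the sum
segment 1/3 to 3/4 holds 3**(1/4)*t**(1/4)*log(sqrt(3)*sqrt(t)); add its integral
over [3/4, 3), the kernel integral of 3**(1/4)*t**(1/4)*exp(-sqrt(3)*sqrt(t)) enters the sum
on [3, ∞) integrate f = 3**(3/4)/(9*t**(5/4)) against the kernel

on [0, 1/12): 3*3**(1/4)*t**(5/4)
on [1/12, 1/3): 3**(3/4)*log(sqrt(3)*sqrt(t))/(3*t**(1/4))
on [1/3, 3/4): 3**(1/4)*t**(1/4)*log(sqrt(3)*sqrt(t))
on [3/4, 3): 3**(1/4)*t**(1/4)*exp(-sqrt(3)*sqrt(t))
on [3, oo): 3**(3/4)/(9*t**(5/4))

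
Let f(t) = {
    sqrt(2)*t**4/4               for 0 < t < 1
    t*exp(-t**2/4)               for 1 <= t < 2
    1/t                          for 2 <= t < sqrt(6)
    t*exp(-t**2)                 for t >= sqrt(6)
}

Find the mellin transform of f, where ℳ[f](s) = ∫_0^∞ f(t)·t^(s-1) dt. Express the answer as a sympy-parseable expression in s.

strip the shared t-power: sqrt(2)*t**3/4 on [0, 1); exp(-t**2/4) on [1, 2); t**(-2) on [2, sqrt(6)); …
the power substitution comes off first: sqrt(2)*t**(3/2)/4 on [0, 1); exp(-t/4) on [1, 4); 1/t on [4, 6); …
strip the common scale on t: t**(3/2) on [0, 1/2); exp(-t/2) on [1/2, 2); 1/(2*t) on [2, 3); …
decompose at 1, 2, sqrt(6); ℳ[f](s) sums the 4 pieces' integrals
[0, 1) adds the kernel integral of sqrt(2)*t**4/4
segment 1 to 2 holds t*exp(-t**2/4); add its integral
on [2, sqrt(6)): add ∫ 1/t·t^(s-1) dt
the [sqrt(6), ∞) slice contributes ∫ t*exp(-t**2)·t^(s-1) dt

12**(1/2 - s/2)*2**(s/2 + 1/2)*(-4*2**s*6**(s/2 + 1/2)*(s - 1)*(s + 4)*uppergamma(s/2 + 1/2, 1) - 2*2**s*6**(s/2 + 1/2)*(s + 4) + 2*24**(s/2 + 1/2)*(s - 1)*(s + 4)*uppergamma(s/2 + 1/2, 1/4) + 4*6**s*(s + 4) + 2*6**(s/2 + 1/2)*(s - 1)*(s + 4)*uppergamma(s/2 + 1/2, 6) + sqrt(2)*6**(s/2 + 1/2)*(s - 1))/(48*(s - 1)*(s + 4))
  Re(s) > -4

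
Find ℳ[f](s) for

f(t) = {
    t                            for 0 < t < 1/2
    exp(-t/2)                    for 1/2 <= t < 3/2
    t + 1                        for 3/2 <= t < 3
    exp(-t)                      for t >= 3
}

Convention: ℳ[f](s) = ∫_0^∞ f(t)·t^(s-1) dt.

along the cuts 1/2, 3/2, 3, ℳ[f](s) splits into 4 integrals
[0, 1/2) adds the kernel integral of t
for t in [1/2, 3/2): the term is ∫ exp(-t/2)·t^(s-1)
∫ (t + 1)·t^(s-1) over [3/2, 3)
segment 3 to ∞ holds exp(-t); add its integral

(2*2**s*s*(s + 1)*uppergamma(s, 3) - 5*3**s*s - 2*3**s + 2*4**s*s*(s + 1)*uppergamma(s, 1/4) - 2*4**s*s*(s + 1)*uppergamma(s, 3/4) + 8*6**s*s + 2*6**s + s)/(2*2**s*s*(s + 1))
  Re(s) > -1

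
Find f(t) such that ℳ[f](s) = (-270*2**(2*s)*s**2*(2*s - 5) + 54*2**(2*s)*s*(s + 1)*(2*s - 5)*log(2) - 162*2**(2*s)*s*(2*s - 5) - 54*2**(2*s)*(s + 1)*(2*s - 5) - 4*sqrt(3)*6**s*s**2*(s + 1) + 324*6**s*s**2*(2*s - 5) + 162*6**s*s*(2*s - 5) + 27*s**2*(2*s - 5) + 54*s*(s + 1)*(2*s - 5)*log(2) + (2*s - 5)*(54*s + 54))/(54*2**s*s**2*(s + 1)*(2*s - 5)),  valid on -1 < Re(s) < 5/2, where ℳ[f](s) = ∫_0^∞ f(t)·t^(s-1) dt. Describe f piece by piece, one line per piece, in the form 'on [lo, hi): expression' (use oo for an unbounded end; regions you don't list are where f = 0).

split f at 1/2, 2, 3: ℳ[f](s) collects 4 kernel integrals
on [0, 1/2) integrate f = t against the kernel
∫ log(t)·t^(s-1) over [1/2, 2)
∫ over [2, 3) of (t + 3)·t^(s-1) joins the sum
on [3, ∞) integrate f = t**(-5/2) against the kernel

on [0, 1/2): t
on [1/2, 2): log(t)
on [2, 3): t + 3
on [3, oo): t**(-5/2)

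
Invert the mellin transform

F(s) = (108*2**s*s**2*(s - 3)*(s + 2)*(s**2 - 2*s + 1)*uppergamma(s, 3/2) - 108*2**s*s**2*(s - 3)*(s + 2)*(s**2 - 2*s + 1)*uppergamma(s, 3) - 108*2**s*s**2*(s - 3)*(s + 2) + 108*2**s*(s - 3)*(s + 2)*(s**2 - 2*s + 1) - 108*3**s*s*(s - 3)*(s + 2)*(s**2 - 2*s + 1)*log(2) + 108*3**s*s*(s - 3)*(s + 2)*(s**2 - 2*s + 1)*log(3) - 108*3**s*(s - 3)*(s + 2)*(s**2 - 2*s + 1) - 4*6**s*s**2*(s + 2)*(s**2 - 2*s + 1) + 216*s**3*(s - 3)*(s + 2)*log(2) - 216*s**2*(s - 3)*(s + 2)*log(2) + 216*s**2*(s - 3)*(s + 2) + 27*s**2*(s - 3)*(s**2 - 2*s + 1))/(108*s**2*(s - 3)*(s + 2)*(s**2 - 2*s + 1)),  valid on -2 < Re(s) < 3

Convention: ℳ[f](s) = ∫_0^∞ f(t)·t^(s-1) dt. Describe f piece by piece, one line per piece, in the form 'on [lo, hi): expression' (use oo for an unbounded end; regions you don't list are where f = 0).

on [0, 1): t**2/4
on [1, 2): 2*log(t/2)/t
on [2, 3): log(t/2)
on [3, 6): exp(-t/2)
on [6, oo): 8/t**3

reversing the common scale on t: t**2 on [0, 1/2); log(t)/t on [1/2, 1); log(t) on [1, 3/2); …
linearity at 1, 2, 3, 6 turns ℳ[f](s) into 5 summed integrals
segment 0 to 1 holds t**2/4; add its integral
segment [1, 2) carries 2*log(t/2)/t; integrate it
∫ log(t/2)·t^(s-1) over [2, 3)
[3, 6) adds the kernel integral of exp(-t/2)
∫ 8/t**3·t^(s-1) over [6, ∞)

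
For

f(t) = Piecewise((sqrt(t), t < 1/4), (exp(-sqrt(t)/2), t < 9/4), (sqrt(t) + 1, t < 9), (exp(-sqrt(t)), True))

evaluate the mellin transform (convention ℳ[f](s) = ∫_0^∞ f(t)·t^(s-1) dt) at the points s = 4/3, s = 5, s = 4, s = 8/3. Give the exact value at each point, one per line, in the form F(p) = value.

back out the power substitution: t on [0, 1/2); exp(-t/2) on [1/2, 3/2); t + 1 on [3/2, 3); …
integrate the 4 segments split at 1/4, 9/4, 9, then add the results
the [0, 1/4) slice contributes ∫ sqrt(t)·t^(s-1) dt
over [1/4, 9/4), the kernel integral of exp(-sqrt(t)/2) enters the sum
∫ (sqrt(t) + 1)·t^(s-1) over [9/4, 9)
∫ exp(-sqrt(t))·t^(s-1) over [9, ∞)

F(4/3) = 2**(1/3)*(-2816*2**(1/3)*uppergamma(8/3, 3/4) - 621*3**(2/3) + 12 + 352*2**(2/3)*uppergamma(8/3, 3) + 2816*2**(1/3)*uppergamma(8/3, 1/4) + 3780*6**(2/3))/352
F(5) = -201383466759*exp(-3/4)/128 + 2477577947/56320 + 14561208*exp(-3) + 122145247909*exp(-1/4)/128
F(4) = -174811815*exp(-3/4)/32 + 55289551/9216 + 200052*exp(-3) + 106028861*exp(-1/4)/32
F(8/3) = 2**(2/3)*(-311296*2**(2/3)*uppergamma(16/3, 3/4) - 31347*3**(1/3) + 24 + 9728*2**(1/3)*uppergamma(16/3, 3) + 1562976*6**(1/3) + 311296*2**(2/3)*uppergamma(16/3, 1/4))/9728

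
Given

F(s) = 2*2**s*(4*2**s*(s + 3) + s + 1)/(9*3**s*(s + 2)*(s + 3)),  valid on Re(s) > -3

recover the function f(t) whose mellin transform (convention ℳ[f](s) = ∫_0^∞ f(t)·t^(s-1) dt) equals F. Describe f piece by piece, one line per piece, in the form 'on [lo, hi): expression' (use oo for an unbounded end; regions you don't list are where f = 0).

strip the shared t-power: 3*t/2 on [0, 2/3); 1/2 on [2/3, 4/3)
reversing the common scale on t: t on [0, 1); 1/2 on [1, 2)
linearity at 2/3 turns ℳ[f](s) into 2 summed integrals
segment 0 to 2/3 holds 3*t**3/2; add its integral
between 2/3 and 4/3 the integrand is t**2/2·t^(s-1)

on [0, 2/3): 3*t**3/2
on [2/3, 4/3): t**2/2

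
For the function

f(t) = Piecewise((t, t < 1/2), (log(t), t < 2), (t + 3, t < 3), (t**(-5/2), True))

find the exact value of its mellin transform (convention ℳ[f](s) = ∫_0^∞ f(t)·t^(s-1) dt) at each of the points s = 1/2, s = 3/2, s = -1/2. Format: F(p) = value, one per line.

F(1/2) = sqrt(2)*(-330 + sqrt(2) + 108*log(2) + 144*sqrt(6))/36
F(3/2) = sqrt(2)*(-1139 + 30*sqrt(2) + 270*log(2) + 864*sqrt(6))/180
F(-1/2) = sqrt(2)*(-486*log(2) + sqrt(2) + 648)/162

summing 4 kernel integrals split by 1/2, 2, 3 yields ℳ[f](s)
the [0, 1/2) slice contributes ∫ t·t^(s-1) dt
the [1/2, 2) slice contributes ∫ log(t)·t^(s-1) dt
∫ over [2, 3) of (t + 3)·t^(s-1) joins the sum
segment [3, ∞) carries t**(-5/2); integrate it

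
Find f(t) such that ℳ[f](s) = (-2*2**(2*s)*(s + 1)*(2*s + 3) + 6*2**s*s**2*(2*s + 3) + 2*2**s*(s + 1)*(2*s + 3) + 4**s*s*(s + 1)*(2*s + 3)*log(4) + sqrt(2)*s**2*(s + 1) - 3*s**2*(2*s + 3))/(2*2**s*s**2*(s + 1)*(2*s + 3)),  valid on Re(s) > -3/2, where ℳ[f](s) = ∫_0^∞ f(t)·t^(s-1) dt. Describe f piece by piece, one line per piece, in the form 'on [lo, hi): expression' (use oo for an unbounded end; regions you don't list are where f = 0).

linearity at 1/2, 1 turns ℳ[f](s) into 3 summed integrals
∫ t**(3/2)·t^(s-1) over [0, 1/2)
segment 1/2 to 1 holds 3*t; add its integral
∫ over [1, 2) of log(t)·t^(s-1) joins the sum

on [0, 1/2): t**(3/2)
on [1/2, 1): 3*t
on [1, 2): log(t)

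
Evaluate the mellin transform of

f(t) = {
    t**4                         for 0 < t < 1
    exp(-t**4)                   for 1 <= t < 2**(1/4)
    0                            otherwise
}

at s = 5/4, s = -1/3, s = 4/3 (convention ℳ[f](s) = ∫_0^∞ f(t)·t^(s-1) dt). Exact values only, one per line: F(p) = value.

remove the power substitution first: t**2 on [0, 1); exp(-t**2) on [1, sqrt(2))
the power substitution comes off first: t on [0, 1); exp(-t) on [1, 2)
integrate the 2 segments split at 1, then add the results
on [0, 1) integrate f = t**4 against the kernel
between 1 and 2**(1/4) the integrand is exp(-t**4)·t^(s-1)

F(5/4) = -uppergamma(5/16, 2)/4 + uppergamma(5/16, 1)/4 + 4/21
F(-1/3) = -uppergamma(-1/12, 2)/4 + uppergamma(-1/12, 1)/4 + 3/11
F(4/3) = -uppergamma(1/3, 2)/4 + uppergamma(1/3, 1)/4 + 3/16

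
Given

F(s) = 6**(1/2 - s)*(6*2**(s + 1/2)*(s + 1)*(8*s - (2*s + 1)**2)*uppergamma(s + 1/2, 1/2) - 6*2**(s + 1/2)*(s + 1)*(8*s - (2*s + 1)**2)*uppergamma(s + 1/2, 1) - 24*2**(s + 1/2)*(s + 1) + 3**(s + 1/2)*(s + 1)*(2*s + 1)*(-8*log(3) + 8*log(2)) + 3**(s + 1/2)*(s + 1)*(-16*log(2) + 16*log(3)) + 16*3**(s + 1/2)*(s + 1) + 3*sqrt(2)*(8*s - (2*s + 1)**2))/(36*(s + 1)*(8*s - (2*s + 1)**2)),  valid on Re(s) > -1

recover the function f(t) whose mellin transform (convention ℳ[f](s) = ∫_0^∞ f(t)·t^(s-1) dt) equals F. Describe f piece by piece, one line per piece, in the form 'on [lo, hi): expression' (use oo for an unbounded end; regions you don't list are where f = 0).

on [0, 1/6): sqrt(3)*t
on [1/6, 1/3): sqrt(t)*exp(-3*t)
on [1/3, 1/2): log(3*t)/(3*sqrt(t))

peel off the shared t-power: sqrt(3)*sqrt(t) on [0, 1/6); exp(-3*t) on [1/6, 1/3); log(3*t)/(3*t) on [1/3, 1/2)
undo the common scale on t: sqrt(t) on [0, 1/2); exp(-t) on [1/2, 1); log(t)/t on [1, 3/2)
along the cuts 1/6, 1/3, ℳ[f](s) splits into 3 integrals
∫ over [0, 1/6) of sqrt(3)*t·t^(s-1) joins the sum
piece [1/6, 1/3): integrate sqrt(t)*exp(-3*t) against the kernel
segment [1/3, 1/2) carries log(3*t)/(3*sqrt(t)); integrate it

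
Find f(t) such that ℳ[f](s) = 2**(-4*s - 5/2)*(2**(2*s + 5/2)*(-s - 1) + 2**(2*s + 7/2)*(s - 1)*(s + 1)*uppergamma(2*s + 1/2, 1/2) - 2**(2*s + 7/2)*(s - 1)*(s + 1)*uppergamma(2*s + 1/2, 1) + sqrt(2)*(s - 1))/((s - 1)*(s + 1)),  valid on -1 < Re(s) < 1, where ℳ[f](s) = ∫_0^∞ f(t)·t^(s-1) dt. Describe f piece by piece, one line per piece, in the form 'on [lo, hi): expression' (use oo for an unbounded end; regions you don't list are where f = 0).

on [0, 1/16): 4*t
on [1/16, 1/4): sqrt(2)*t**(1/4)*exp(-2*sqrt(t))
on [1/4, oo): 1/(4*t)

invert the power substitution to get 4*t**2 on [0, 1/4); sqrt(2)*sqrt(t)*exp(-2*t) on [1/4, 1/2); 1/(4*t**2) on [1/2, ∞)
back out the common scale on t: t**2 on [0, 1/2); sqrt(t)*exp(-t) on [1/2, 1); t**(-2) on [1, ∞)
the shared t-power comes off first: t**(3/2) on [0, 1/2); exp(-t) on [1/2, 1); t**(-5/2) on [1, ∞)
split f at 1/16, 1/4: ℳ[f](s) collects 3 kernel integrals
the [0, 1/16) slice contributes ∫ 4*t·t^(s-1) dt
over [1/16, 1/4), the kernel integral of sqrt(2)*t**(1/4)*exp(-2*sqrt(t)) enters the sum
on [1/4, ∞) integrate f = 1/(4*t) against the kernel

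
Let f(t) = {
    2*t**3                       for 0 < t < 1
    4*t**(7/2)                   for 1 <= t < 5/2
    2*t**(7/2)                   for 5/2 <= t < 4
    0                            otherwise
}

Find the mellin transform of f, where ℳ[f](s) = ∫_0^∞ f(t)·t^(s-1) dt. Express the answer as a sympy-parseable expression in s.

2*(2*4**(s + 7/2)*(s + 3) + 2*(5/2)**(s + 7/2)*(s + 3) - 2*s - 5)/((s + 3)*(2*s + 7))
  Re(s) > -3

decompose at 1, 5/2; ℳ[f](s) sums the 3 pieces' integrals
the [0, 1) slice contributes ∫ 2*t**3·t^(s-1) dt
segment 1 to 5/2 holds 4*t**(7/2); add its integral
piece [5/2, 4): integrate 2*t**(7/2) against the kernel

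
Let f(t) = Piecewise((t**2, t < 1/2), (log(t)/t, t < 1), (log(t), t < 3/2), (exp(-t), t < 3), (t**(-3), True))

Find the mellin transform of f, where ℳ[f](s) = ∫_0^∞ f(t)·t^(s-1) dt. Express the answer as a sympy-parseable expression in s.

(108*2**s*s**2*(s - 3)*(s + 2)*(s**2 - 2*s + 1)*uppergamma(s, 3/2) - 108*2**s*s**2*(s - 3)*(s + 2)*(s**2 - 2*s + 1)*uppergamma(s, 3) - 108*2**s*s**2*(s - 3)*(s + 2) + 108*2**s*(s - 3)*(s + 2)*(s**2 - 2*s + 1) - 108*3**s*s*(s - 3)*(s + 2)*(s**2 - 2*s + 1)*log(2) + 108*3**s*s*(s - 3)*(s + 2)*(s**2 - 2*s + 1)*log(3) - 108*3**s*(s - 3)*(s + 2)*(s**2 - 2*s + 1) - 4*6**s*s**2*(s + 2)*(s**2 - 2*s + 1) + 216*s**3*(s - 3)*(s + 2)*log(2) - 216*s**2*(s - 3)*(s + 2)*log(2) + 216*s**2*(s - 3)*(s + 2) + 27*s**2*(s - 3)*(s**2 - 2*s + 1))/(108*2**s*s**2*(s - 3)*(s + 2)*(s**2 - 2*s + 1))
  -2 < Re(s) < 3

linearity at 1/2, 1, 3/2, 3 turns ℳ[f](s) into 5 summed integrals
segment 0 to 1/2 holds t**2; add its integral
∫ over [1/2, 1) of log(t)/t·t^(s-1) joins the sum
on [1, 3/2): add ∫ log(t)·t^(s-1) dt
piece [3/2, 3): integrate exp(-t) against the kernel
on [3, ∞) integrate f = t**(-3) against the kernel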